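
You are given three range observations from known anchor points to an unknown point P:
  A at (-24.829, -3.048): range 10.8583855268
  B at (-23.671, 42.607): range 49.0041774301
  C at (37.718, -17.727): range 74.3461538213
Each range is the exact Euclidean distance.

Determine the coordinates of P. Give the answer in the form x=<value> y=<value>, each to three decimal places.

eq1: (x + 24.829)² + (y + 3.048)² = 10.8583855268²
eq2: (x + 23.671)² + (y − 42.607)² = 49.0041774301²
eq3: (x − 37.718)² + (y + 17.727)² = 74.3461538213²
eq1−eq3, eq1−eq2 (x²,y² cancel):
  125.094·x − 29.358·y = -4298.321544
  2.316·x + 91.310·y = -533.601724
det = 125.094·91.310 − -29.358·2.316 = 11490.326268
x = (-4298.321544·91.310 − -29.358·-533.601724) / 11490.326268 = -35.520769
y = (125.094·-533.601724 − -4298.321544·2.316) / 11490.326268 = -4.942894

x=-35.521 y=-4.943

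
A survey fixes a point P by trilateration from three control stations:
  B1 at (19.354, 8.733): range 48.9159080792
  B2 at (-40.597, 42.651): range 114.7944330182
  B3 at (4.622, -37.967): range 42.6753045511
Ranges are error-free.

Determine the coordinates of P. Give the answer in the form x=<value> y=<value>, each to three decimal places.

eq1: (x − 19.354)² + (y − 8.733)² = 48.9159080792²
eq2: (x + 40.597)² + (y − 42.651)² = 114.7944330182²
eq3: (x − 4.622)² + (y + 37.967)² = 42.6753045511²
eq2−eq3, eq2−eq1 (x²,y² cancel):
  90.438·x − 161.236·y = 9352.211996
  119.902·x − 67.836·y = 7768.614184
det = 90.438·-67.836 − -161.236·119.902 = 13197.566704
x = (9352.211996·-67.836 − -161.236·7768.614184) / 13197.566704 = 46.839212
y = (90.438·7768.614184 − 9352.211996·119.902) / 13197.566704 = -31.730925

x=46.839 y=-31.731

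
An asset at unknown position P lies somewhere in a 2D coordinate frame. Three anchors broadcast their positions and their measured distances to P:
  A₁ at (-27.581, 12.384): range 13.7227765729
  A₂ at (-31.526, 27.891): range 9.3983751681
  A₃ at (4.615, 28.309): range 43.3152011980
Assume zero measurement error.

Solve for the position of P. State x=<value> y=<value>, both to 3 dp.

eq1: (x + 27.581)² + (y − 12.384)² = 13.7227765729²
eq2: (x + 31.526)² + (y − 27.891)² = 9.3983751681²
eq3: (x − 4.615)² + (y − 28.309)² = 43.3152011980²
eq3−eq1, eq3−eq2 (x²,y² cancel):
  -64.392·x − 31.850·y = 1779.269369
  -72.282·x − 0.836·y = 2736.976050
det = -64.392·-0.836 − -31.850·-72.282 = -2248.349988
x = (1779.269369·-0.836 − -31.850·2736.976050) / -2248.349988 = -38.110267
y = (-64.392·2736.976050 − 1779.269369·-72.282) / -2248.349988 = 21.184519

x=-38.110 y=21.185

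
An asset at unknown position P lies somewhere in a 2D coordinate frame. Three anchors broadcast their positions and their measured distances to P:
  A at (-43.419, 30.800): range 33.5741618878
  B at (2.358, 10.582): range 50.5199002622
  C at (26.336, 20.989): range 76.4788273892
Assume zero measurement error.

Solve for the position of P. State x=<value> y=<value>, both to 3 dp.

eq1: (x + 43.419)² + (y − 30.800)² = 33.5741618878²
eq2: (x − 2.358)² + (y − 10.582)² = 50.5199002622²
eq3: (x − 26.336)² + (y − 20.989)² = 76.4788273892²
eq2−eq1, eq2−eq3 (x²,y² cancel):
  -91.554·x + 40.436·y = 4141.346649
  47.956·x + 20.814·y = -2280.166587
det = -91.554·20.814 − 40.436·47.956 = -3844.753772
x = (4141.346649·20.814 − 40.436·-2280.166587) / -3844.753772 = -46.400580
y = (-91.554·-2280.166587 − 4141.346649·47.956) / -3844.753772 = -2.641509

x=-46.401 y=-2.642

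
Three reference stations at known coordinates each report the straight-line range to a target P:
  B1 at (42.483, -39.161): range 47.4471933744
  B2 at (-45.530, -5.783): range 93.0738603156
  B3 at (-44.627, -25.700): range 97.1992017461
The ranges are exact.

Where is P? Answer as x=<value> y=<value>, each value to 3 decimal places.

eq1: (x − 42.483)² + (y + 39.161)² = 47.4471933744²
eq2: (x + 45.530)² + (y + 5.783)² = 93.0738603156²
eq3: (x + 44.627)² + (y + 25.700)² = 97.1992017461²
eq1−eq2, eq1−eq3 (x²,y² cancel):
  -176.026·x + 66.756·y = -7643.472536
  -174.220·x + 26.922·y = -7882.778742
det = -176.026·26.922 − 66.756·-174.220 = 6891.258348
x = (-7643.472536·26.922 − 66.756·-7882.778742) / 6891.258348 = 46.500246
y = (-176.026·-7882.778742 − -7643.472536·-174.220) / 6891.258348 = 8.115822

x=46.500 y=8.116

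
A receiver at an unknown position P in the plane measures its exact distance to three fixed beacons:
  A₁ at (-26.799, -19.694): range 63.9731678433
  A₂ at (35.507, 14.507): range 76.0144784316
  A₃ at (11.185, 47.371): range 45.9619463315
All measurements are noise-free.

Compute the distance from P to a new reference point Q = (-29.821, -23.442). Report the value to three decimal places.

67.411

eq1: (x + 26.799)² + (y + 19.694)² = 63.9731678433²
eq2: (x − 35.507)² + (y − 14.507)² = 76.0144784316²
eq3: (x − 11.185)² + (y − 47.371)² = 45.9619463315²
eq1−eq3, eq1−eq2 (x²,y² cancel):
  75.968·x + 134.130·y = 3243.141522
  124.612·x + 68.402·y = -1320.474666
det = 75.968·68.402 − 134.130·124.612 = -11517.844424
x = (3243.141522·68.402 − 134.130·-1320.474666) / -11517.844424 = -34.637786
y = (75.968·-1320.474666 − 3243.141522·124.612) / -11517.844424 = 43.797099
|P − Q| = √((-34.637786 − -29.821)² + (43.797099 − -23.442)²) = 67.411407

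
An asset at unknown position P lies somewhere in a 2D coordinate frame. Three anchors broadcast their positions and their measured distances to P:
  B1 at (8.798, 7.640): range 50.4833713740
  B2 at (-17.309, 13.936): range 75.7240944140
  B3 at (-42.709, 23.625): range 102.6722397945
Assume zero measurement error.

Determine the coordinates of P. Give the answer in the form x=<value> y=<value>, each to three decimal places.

eq1: (x − 8.798)² + (y − 7.640)² = 50.4833713740²
eq2: (x + 17.309)² + (y − 13.936)² = 75.7240944140²
eq3: (x + 42.709)² + (y − 23.625)² = 102.6722397945²
eq3−eq1, eq3−eq2 (x²,y² cancel):
  103.014·x − 31.970·y = 5746.593137
  50.800·x − 19.378·y = 2919.064621
det = 103.014·-19.378 − -31.970·50.800 = -372.129292
x = (5746.593137·-19.378 − -31.970·2919.064621) / -372.129292 = 48.464301
y = (103.014·2919.064621 − 5746.593137·50.800) / -372.129292 = -23.587478

x=48.464 y=-23.587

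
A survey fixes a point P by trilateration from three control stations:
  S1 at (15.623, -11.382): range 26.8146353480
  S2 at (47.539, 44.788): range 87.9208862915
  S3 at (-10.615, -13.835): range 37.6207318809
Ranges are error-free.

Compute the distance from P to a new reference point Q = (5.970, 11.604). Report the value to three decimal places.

eq1: (x − 15.623)² + (y + 11.382)² = 26.8146353480²
eq2: (x − 47.539)² + (y − 44.788)² = 87.9208862915²
eq3: (x + 10.615)² + (y + 13.835)² = 37.6207318809²
eq3−eq1, eq3−eq2 (x²,y² cancel):
  52.476·x + 4.906·y = 765.837401
  116.308·x + 117.246·y = -2352.926764
det = 52.476·117.246 − 4.906·116.308 = 5581.994048
x = (765.837401·117.246 − 4.906·-2352.926764) / 5581.994048 = 18.153877
y = (52.476·-2352.926764 − 765.837401·116.308) / 5581.994048 = -38.076931
|P − Q| = √((18.153877 − 5.970)² + (-38.076931 − 11.604)²) = 51.153120

51.153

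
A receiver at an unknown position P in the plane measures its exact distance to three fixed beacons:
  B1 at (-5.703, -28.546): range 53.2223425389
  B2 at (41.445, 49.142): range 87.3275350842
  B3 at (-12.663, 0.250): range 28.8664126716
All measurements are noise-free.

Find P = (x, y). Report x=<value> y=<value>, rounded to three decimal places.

x=-38.292 y=13.532

eq1: (x + 5.703)² + (y + 28.546)² = 53.2223425389²
eq2: (x − 41.445)² + (y − 49.142)² = 87.3275350842²
eq3: (x + 12.663)² + (y − 0.250)² = 28.8664126716²
eq1−eq3, eq1−eq2 (x²,y² cancel):
  -13.920·x + 57.592·y = 1312.363709
  94.296·x + 155.376·y = -1508.254775
det = -13.920·155.376 − 57.592·94.296 = -7593.529152
x = (1312.363709·155.376 − 57.592·-1508.254775) / -7593.529152 = -38.292239
y = (-13.920·-1508.254775 − 1312.363709·94.296) / -7593.529152 = 13.532014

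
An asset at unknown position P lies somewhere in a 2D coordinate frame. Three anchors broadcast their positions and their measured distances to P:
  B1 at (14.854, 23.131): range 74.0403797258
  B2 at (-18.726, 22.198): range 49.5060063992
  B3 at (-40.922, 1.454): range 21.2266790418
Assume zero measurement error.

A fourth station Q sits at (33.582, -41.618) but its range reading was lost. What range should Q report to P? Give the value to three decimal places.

eq1: (x − 14.854)² + (y − 23.131)² = 74.0403797258²
eq2: (x + 18.726)² + (y − 22.198)² = 49.5060063992²
eq3: (x + 40.922)² + (y − 1.454)² = 21.2266790418²
eq3−eq1, eq3−eq2 (x²,y² cancel):
  111.552·x + 43.354·y = -5952.445650
  44.392·x + 41.488·y = -2833.582686
det = 111.552·41.488 − 43.354·44.392 = 2703.498608
x = (-5952.445650·41.488 − 43.354·-2833.582686) / 2703.498608 = -45.906412
y = (111.552·-2833.582686 − -5952.445650·44.392) / 2703.498608 = -19.179166
|P − Q| = √((-45.906412 − 33.582)² + (-19.179166 − -41.618)²) = 82.594848

82.595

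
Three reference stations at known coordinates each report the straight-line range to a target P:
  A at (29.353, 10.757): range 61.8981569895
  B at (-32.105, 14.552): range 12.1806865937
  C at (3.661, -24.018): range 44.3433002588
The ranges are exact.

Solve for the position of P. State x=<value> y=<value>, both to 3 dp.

eq1: (x − 29.353)² + (y − 10.757)² = 61.8981569895²
eq2: (x + 32.105)² + (y − 14.552)² = 12.1806865937²
eq3: (x − 3.661)² + (y + 24.018)² = 44.3433002588²
eq1−eq2, eq1−eq3 (x²,y² cancel):
  -122.916·x + 7.590·y = 3948.192784
  -51.384·x − 69.550·y = 1478.009148
det = -122.916·-69.550 − 7.590·-51.384 = 8938.812360
x = (3948.192784·-69.550 − 7.590·1478.009148) / 8938.812360 = -31.974594
y = (-122.916·1478.009148 − 3948.192784·-51.384) / 8938.812360 = 2.372011

x=-31.975 y=2.372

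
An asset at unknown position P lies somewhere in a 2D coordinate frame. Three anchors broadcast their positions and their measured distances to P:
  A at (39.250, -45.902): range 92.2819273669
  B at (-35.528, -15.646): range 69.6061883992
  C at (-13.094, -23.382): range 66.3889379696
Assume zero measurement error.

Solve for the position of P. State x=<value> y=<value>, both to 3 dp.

x=6.029 y=40.193

eq1: (x − 39.250)² + (y + 45.902)² = 92.2819273669²
eq2: (x + 35.528)² + (y + 15.646)² = 69.6061883992²
eq3: (x + 13.094)² + (y + 23.382)² = 66.3889379696²
eq2−eq3, eq2−eq1 (x²,y² cancel):
  44.868·x − 15.472·y = -351.334961
  149.556·x − 60.512·y = -1530.412651
det = 44.868·-60.512 − -15.472·149.556 = -401.121984
x = (-351.334961·-60.512 − -15.472·-1530.412651) / -401.121984 = 6.029496
y = (44.868·-1530.412651 − -351.334961·149.556) / -401.121984 = 40.193019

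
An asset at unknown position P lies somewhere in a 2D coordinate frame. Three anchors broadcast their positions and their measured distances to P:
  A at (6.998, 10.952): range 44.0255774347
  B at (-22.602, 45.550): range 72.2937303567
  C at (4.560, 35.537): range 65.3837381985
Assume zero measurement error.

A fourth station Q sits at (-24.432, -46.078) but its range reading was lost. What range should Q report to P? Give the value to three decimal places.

eq1: (x − 6.998)² + (y − 10.952)² = 44.0255774347²
eq2: (x + 22.602)² + (y − 45.550)² = 72.2937303567²
eq3: (x − 4.560)² + (y − 35.537)² = 65.3837381985²
eq1−eq2, eq1−eq3 (x²,y² cancel):
  -59.200·x + 69.196·y = -871.397384
  -4.876·x + 49.170·y = -1222.028091
det = -59.200·49.170 − 69.196·-4.876 = -2573.464304
x = (-871.397384·49.170 − 69.196·-1222.028091) / -2573.464304 = -16.208830
y = (-59.200·-1222.028091 − -871.397384·-4.876) / -2573.464304 = -26.460491
|P − Q| = √((-16.208830 − -24.432)² + (-26.460491 − -46.078)²) = 21.271276

21.271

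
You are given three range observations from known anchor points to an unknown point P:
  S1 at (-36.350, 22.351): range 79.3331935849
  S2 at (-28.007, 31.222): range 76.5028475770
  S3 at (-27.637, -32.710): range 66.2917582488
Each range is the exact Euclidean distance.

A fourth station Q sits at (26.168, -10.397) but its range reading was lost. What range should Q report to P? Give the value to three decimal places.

eq1: (x + 36.350)² + (y − 22.351)² = 79.3331935849²
eq2: (x + 28.007)² + (y − 31.222)² = 76.5028475770²
eq3: (x + 27.637)² + (y + 32.710)² = 66.2917582488²
eq1−eq2, eq1−eq3 (x²,y² cancel):
  16.686·x + 17.742·y = 379.385549
  17.426·x − 110.122·y = 1912.016561
det = 16.686·-110.122 − 17.742·17.426 = -2146.667784
x = (379.385549·-110.122 − 17.742·1912.016561) / -2146.667784 = 35.264746
y = (16.686·1912.016561 − 379.385549·17.426) / -2146.667784 = -11.782324
|P − Q| = √((35.264746 − 26.168)² + (-11.782324 − -10.397)²) = 9.201625

9.202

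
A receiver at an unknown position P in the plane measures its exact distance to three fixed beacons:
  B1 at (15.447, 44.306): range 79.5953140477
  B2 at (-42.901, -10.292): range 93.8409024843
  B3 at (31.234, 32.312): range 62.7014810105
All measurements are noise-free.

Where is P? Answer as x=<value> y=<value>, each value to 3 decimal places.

eq1: (x − 15.447)² + (y − 44.306)² = 79.5953140477²
eq2: (x + 42.901)² + (y + 10.292)² = 93.8409024843²
eq3: (x − 31.234)² + (y − 32.312)² = 62.7014810105²
eq2−eq1, eq2−eq3 (x²,y² cancel):
  116.696·x + 109.196·y = 2725.911341
  148.270·x + 85.208·y = 4947.846293
det = 116.696·85.208 − 109.196·148.270 = -6247.058152
x = (2725.911341·85.208 − 109.196·4947.846293) / -6247.058152 = 49.305699
y = (116.696·4947.846293 − 2725.911341·148.270) / -6247.058152 = -27.728731

x=49.306 y=-27.729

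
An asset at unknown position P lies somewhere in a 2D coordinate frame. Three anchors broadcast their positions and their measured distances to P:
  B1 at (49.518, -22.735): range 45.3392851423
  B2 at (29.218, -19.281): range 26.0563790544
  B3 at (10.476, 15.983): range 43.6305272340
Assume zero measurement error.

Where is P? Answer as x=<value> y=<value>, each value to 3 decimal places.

eq1: (x − 49.518)² + (y + 22.735)² = 45.3392851423²
eq2: (x − 29.218)² + (y + 19.281)² = 26.0563790544²
eq3: (x − 10.476)² + (y − 15.983)² = 43.6305272340²
eq2−eq3, eq2−eq1 (x²,y² cancel):
  -37.484·x + 70.528·y = -2084.933637
  40.600·x − 6.908·y = 366.748176
det = -37.484·-6.908 − 70.528·40.600 = -2604.497328
x = (-2084.933637·-6.908 − 70.528·366.748176) / -2604.497328 = 4.401346
y = (-37.484·366.748176 − -2084.933637·40.600) / -2604.497328 = -27.222572

x=4.401 y=-27.223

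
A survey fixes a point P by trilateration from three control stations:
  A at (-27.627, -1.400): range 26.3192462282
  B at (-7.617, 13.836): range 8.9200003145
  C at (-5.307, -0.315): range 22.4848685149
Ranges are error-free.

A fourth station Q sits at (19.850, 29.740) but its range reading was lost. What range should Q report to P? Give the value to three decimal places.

eq1: (x + 27.627)² + (y + 1.400)² = 26.3192462282²
eq2: (x + 7.617)² + (y − 13.836)² = 8.9200003145²
eq3: (x + 5.307)² + (y + 0.315)² = 22.4848685149²
eq3−eq2, eq3−eq1 (x²,y² cancel):
  -4.620·x + 28.302·y = 647.193018
  -44.640·x − 2.170·y = 549.814245
det = -4.620·-2.170 − 28.302·-44.640 = 1273.426680
x = (647.193018·-2.170 − 28.302·549.814245) / 1273.426680 = -13.322519
y = (-4.620·549.814245 − 647.193018·-44.640) / 1273.426680 = 20.692636
|P − Q| = √((-13.322519 − 19.850)² + (20.692636 − 29.740)²) = 34.384166

34.384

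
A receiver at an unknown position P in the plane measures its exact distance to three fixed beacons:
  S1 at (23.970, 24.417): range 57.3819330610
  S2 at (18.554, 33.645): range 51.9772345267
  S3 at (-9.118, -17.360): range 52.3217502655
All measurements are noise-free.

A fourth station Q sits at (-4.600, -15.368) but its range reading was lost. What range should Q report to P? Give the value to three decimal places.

52.865

eq1: (x − 23.970)² + (y − 24.417)² = 57.3819330610²
eq2: (x − 18.554)² + (y − 33.645)² = 51.9772345267²
eq3: (x + 9.118)² + (y + 17.360)² = 52.3217502655²
eq1−eq3, eq1−eq2 (x²,y² cancel):
  -66.176·x − 83.554·y = -231.122574
  -10.832·x + 18.456·y = 896.539485
det = -66.176·18.456 − -83.554·-10.832 = -2126.401184
x = (-231.122574·18.456 − -83.554·896.539485) / -2126.401184 = -33.222264
y = (-66.176·896.539485 − -231.122574·-10.832) / -2126.401184 = 29.078669
|P − Q| = √((-33.222264 − -4.600)² + (29.078669 − -15.368)²) = 52.865304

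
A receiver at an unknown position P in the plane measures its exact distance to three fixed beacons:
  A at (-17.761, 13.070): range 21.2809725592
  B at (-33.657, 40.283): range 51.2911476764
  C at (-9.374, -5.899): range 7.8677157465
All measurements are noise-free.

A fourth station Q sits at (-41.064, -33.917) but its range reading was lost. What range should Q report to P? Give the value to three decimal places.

35.293

eq1: (x + 17.761)² + (y − 13.070)² = 21.2809725592²
eq2: (x + 33.657)² + (y − 40.283)² = 51.2911476764²
eq3: (x + 9.374)² + (y + 5.899)² = 7.8677157465²
eq1−eq3, eq1−eq2 (x²,y² cancel):
  16.774·x − 37.938·y = 27.370898
  -31.792·x + 54.426·y = 91.333680
det = 16.774·54.426 − -37.938·-31.792 = -293.183172
x = (27.370898·54.426 − -37.938·91.333680) / -293.183172 = -16.899693
y = (16.774·91.333680 − 27.370898·-31.792) / -293.183172 = -8.193536
|P − Q| = √((-16.899693 − -41.064)² + (-8.193536 − -33.917)²) = 35.293205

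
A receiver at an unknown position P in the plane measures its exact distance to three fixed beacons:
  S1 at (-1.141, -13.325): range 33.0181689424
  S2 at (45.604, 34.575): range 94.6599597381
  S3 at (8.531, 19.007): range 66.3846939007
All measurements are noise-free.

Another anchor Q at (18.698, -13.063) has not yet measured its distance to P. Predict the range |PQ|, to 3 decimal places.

eq1: (x + 1.141)² + (y + 13.325)² = 33.0181689424²
eq2: (x − 45.604)² + (y − 34.575)² = 94.6599597381²
eq3: (x − 8.531)² + (y − 19.007)² = 66.3846939007²
eq1−eq2, eq1−eq3 (x²,y² cancel):
  93.490·x + 95.800·y = -4774.010562
  19.344·x + 64.664·y = -3061.541600
det = 93.490·64.664 − 95.800·19.344 = 4192.282160
x = (-4774.010562·64.664 − 95.800·-3061.541600) / 4192.282160 = -3.676025
y = (93.490·-3061.541600 − -4774.010562·19.344) / 4192.282160 = -46.245710
|P − Q| = √((-3.676025 − 18.698)² + (-46.245710 − -13.063)²) = 40.021110

40.021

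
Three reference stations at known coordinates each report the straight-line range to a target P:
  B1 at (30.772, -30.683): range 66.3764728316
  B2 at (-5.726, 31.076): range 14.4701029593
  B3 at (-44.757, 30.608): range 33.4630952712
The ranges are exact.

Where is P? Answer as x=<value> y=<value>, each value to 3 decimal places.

eq1: (x − 30.772)² + (y + 30.683)² = 66.3764728316²
eq2: (x + 5.726)² + (y − 31.076)² = 14.4701029593²
eq3: (x + 44.757)² + (y − 30.608)² = 33.4630952712²
eq3−eq1, eq3−eq2 (x²,y² cancel):
  151.058·x − 122.582·y = -4337.733640
  78.062·x + 0.936·y = -1031.138996
det = 151.058·0.936 − -122.582·78.062 = 9710.386372
x = (-4337.733640·0.936 − -122.582·-1031.138996) / 9710.386372 = -13.435016
y = (151.058·-1031.138996 − -4337.733640·78.062) / 9710.386372 = 18.830391

x=-13.435 y=18.830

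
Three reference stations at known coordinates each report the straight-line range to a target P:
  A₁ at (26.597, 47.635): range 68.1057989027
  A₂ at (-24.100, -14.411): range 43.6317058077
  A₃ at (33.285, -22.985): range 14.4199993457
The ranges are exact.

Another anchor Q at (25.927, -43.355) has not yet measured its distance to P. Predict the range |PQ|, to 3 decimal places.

24.253

eq1: (x − 26.597)² + (y − 47.635)² = 68.1057989027²
eq2: (x + 24.100)² + (y + 14.411)² = 43.6317058077²
eq3: (x − 33.285)² + (y + 22.985)² = 14.4199993457²
eq1−eq2, eq1−eq3 (x²,y² cancel):
  -101.394·x − 124.092·y = 546.667379
  13.376·x − 141.240·y = 3090.171279
det = -101.394·-141.240 − -124.092·13.376 = 15980.743152
x = (546.667379·-141.240 − -124.092·3090.171279) / 15980.743152 = 19.163954
y = (-101.394·3090.171279 − 546.667379·13.376) / 15980.743152 = -20.063964
|P − Q| = √((19.163954 − 25.927)² + (-20.063964 − -43.355)²) = 24.253065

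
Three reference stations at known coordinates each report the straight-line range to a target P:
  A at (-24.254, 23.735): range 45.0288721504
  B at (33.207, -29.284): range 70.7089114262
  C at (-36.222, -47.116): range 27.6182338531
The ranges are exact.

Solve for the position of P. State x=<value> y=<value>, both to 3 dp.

x=-36.822 y=-19.504

eq1: (x + 24.254)² + (y − 23.735)² = 45.0288721504²
eq2: (x − 33.207)² + (y + 29.284)² = 70.7089114262²
eq3: (x + 36.222)² + (y + 47.116)² = 27.6182338531²
eq2−eq3, eq2−eq1 (x²,y² cancel):
  -138.858·x − 35.664·y = 5808.676549
  -114.922·x + 106.038·y = 2163.500064
det = -138.858·106.038 − -35.664·-114.922 = -18822.802812
x = (5808.676549·106.038 − -35.664·2163.500064) / -18822.802812 = -36.822333
y = (-138.858·2163.500064 − 5808.676549·-114.922) / -18822.802812 = -19.504292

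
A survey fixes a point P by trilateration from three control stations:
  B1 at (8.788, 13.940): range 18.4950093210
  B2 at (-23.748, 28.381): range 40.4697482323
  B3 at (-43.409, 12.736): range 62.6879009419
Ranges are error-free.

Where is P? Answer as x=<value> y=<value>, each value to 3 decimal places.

x=16.657 y=30.678

eq1: (x − 8.788)² + (y − 13.940)² = 18.4950093210²
eq2: (x + 23.748)² + (y − 28.381)² = 40.4697482323²
eq3: (x + 43.409)² + (y − 12.736)² = 62.6879009419²
eq2−eq1, eq2−eq3 (x²,y² cancel):
  65.072·x − 28.882·y = 197.839031
  -39.322·x − 31.290·y = -1614.874091
det = 65.072·-31.290 − -28.882·-39.322 = -3171.800884
x = (197.839031·-31.290 − -28.882·-1614.874091) / -3171.800884 = 16.656524
y = (65.072·-1614.874091 − 197.839031·-39.322) / -3171.800884 = 30.677733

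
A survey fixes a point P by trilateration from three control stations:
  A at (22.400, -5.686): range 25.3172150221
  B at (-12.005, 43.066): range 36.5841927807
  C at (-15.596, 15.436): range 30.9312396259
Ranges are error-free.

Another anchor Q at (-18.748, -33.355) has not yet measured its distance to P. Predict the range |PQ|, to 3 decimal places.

62.031

eq1: (x − 22.400)² + (y + 5.686)² = 25.3172150221²
eq2: (x + 12.005)² + (y − 43.066)² = 36.5841927807²
eq3: (x + 15.596)² + (y − 15.436)² = 30.9312396259²
eq2−eq3, eq2−eq1 (x²,y² cancel):
  -7.182·x − 55.260·y = -1135.633492
  68.810·x − 97.504·y = -767.268000
det = -7.182·-97.504 − -55.260·68.810 = 4502.714328
x = (-1135.633492·-97.504 − -55.260·-767.268000) / 4502.714328 = 15.175197
y = (-7.182·-767.268000 − -1135.633492·68.810) / 4502.714328 = 18.578451
|P − Q| = √((15.175197 − -18.748)² + (18.578451 − -33.355)²) = 62.031175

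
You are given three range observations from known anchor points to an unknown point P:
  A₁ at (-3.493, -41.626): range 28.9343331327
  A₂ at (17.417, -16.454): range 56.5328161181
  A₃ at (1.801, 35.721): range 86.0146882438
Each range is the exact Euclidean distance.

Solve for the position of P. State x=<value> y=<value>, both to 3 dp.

x=-32.384 y=-43.209

eq1: (x + 3.493)² + (y + 41.626)² = 28.9343331327²
eq2: (x − 17.417)² + (y + 16.454)² = 56.5328161181²
eq3: (x − 1.801)² + (y − 35.721)² = 86.0146882438²
eq3−eq2, eq3−eq1 (x²,y² cancel):
  31.232·x − 104.350·y = 3497.419858
  -10.588·x − 154.694·y = 7027.022443
det = 31.232·-154.694 − -104.350·-10.588 = -5936.260808
x = (3497.419858·-154.694 − -104.350·7027.022443) / -5936.260808 = -32.384009
y = (31.232·7027.022443 − 3497.419858·-10.588) / -5936.260808 = -43.208790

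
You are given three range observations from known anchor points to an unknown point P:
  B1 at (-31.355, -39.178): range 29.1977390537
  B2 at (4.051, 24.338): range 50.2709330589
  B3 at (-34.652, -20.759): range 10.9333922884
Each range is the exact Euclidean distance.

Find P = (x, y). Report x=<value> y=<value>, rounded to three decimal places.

x=-32.656 y=-10.009

eq1: (x + 31.355)² + (y + 39.178)² = 29.1977390537²
eq2: (x − 4.051)² + (y − 24.338)² = 50.2709330589²
eq3: (x + 34.652)² + (y + 20.759)² = 10.9333922884²
eq3−eq1, eq3−eq2 (x²,y² cancel):
  6.594·x − 36.838·y = 153.385625
  77.406·x + 90.194·y = -3430.575984
det = 6.594·90.194 − -36.838·77.406 = 3446.221464
x = (153.385625·90.194 − -36.838·-3430.575984) / 3446.221464 = -32.656373
y = (6.594·-3430.575984 − 153.385625·77.406) / 3446.221464 = -10.009277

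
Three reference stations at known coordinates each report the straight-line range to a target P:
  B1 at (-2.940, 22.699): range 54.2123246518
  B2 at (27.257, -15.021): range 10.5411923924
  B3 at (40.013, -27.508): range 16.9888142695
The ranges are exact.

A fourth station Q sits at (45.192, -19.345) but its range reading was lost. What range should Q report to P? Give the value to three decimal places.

eq1: (x + 2.940)² + (y − 22.699)² = 54.2123246518²
eq2: (x − 27.257)² + (y + 15.021)² = 10.5411923924²
eq3: (x − 40.013)² + (y + 27.508)² = 16.9888142695²
eq3−eq2, eq3−eq1 (x²,y² cancel):
  -25.512·x + 24.974·y = -1211.652670
  -85.906·x + 100.414·y = -4484.198366
det = -25.512·100.414 − 24.974·-85.906 = -416.345524
x = (-1211.652670·100.414 − 24.974·-4484.198366) / -416.345524 = 23.246368
y = (-25.512·-4484.198366 − -1211.652670·-85.906) / -416.345524 = -24.769414
|P − Q| = √((23.246368 − 45.192)² + (-24.769414 − -19.345)²) = 22.606084

22.606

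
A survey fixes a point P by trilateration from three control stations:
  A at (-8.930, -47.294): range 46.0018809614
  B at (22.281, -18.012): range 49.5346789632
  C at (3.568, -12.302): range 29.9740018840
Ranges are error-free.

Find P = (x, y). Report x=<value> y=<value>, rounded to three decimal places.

x=-25.321 y=-4.311

eq1: (x + 8.930)² + (y + 47.294)² = 46.0018809614²
eq2: (x − 22.281)² + (y + 18.012)² = 49.5346789632²
eq3: (x − 3.568)² + (y + 12.302)² = 29.9740018840²
eq1−eq3, eq1−eq2 (x²,y² cancel):
  24.996·x + 69.984·y = -934.665245
  62.422·x + 58.564·y = -1833.103599
det = 24.996·58.564 − 69.984·62.422 = -2904.675504
x = (-934.665245·58.564 − 69.984·-1833.103599) / -2904.675504 = -25.321309
y = (24.996·-1833.103599 − -934.665245·62.422) / -2904.675504 = -4.311468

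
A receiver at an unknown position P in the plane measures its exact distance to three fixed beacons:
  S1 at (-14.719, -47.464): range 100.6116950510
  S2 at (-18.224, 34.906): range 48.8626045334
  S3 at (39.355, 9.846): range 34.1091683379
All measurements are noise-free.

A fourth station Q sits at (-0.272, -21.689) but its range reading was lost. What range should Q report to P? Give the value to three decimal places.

eq1: (x + 14.719)² + (y + 47.464)² = 100.6116950510²
eq2: (x + 18.224)² + (y − 34.906)² = 48.8626045334²
eq3: (x − 39.355)² + (y − 9.846)² = 34.1091683379²
eq3−eq2, eq3−eq1 (x²,y² cancel):
  -115.158·x + 50.120·y = -1319.335486
  -108.148·x − 114.620·y = -8135.557300
det = -115.158·-114.620 − 50.120·-108.148 = 18619.787720
x = (-1319.335486·-114.620 − 50.120·-8135.557300) / 18619.787720 = 30.020555
y = (-115.158·-8135.557300 − -1319.335486·-108.148) / 18619.787720 = 42.653065
|P − Q| = √((30.020555 − -0.272)² + (42.653065 − -21.689)²) = 71.116385

71.116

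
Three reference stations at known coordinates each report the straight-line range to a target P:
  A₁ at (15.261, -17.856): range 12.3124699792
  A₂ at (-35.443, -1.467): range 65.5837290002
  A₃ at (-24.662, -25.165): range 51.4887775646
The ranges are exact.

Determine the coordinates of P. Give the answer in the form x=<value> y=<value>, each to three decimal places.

x=26.747 y=-22.292

eq1: (x − 15.261)² + (y + 17.856)² = 12.3124699792²
eq2: (x + 35.443)² + (y + 1.467)² = 65.5837290002²
eq3: (x + 24.662)² + (y + 25.165)² = 51.4887775646²
eq3−eq2, eq3−eq1 (x²,y² cancel):
  -21.562·x + 47.396·y = -1633.264425
  79.846·x + 14.618·y = 1809.740686
det = -21.562·14.618 − 47.396·79.846 = -4099.574332
x = (-1633.264425·14.618 − 47.396·1809.740686) / -4099.574332 = 26.746564
y = (-21.562·1809.740686 − -1633.264425·79.846) / -4099.574332 = -22.292071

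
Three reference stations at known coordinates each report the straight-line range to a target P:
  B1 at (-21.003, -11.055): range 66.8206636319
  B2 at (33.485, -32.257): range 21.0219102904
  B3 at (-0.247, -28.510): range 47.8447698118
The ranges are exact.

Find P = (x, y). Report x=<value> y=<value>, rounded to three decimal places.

eq1: (x + 21.003)² + (y + 11.055)² = 66.8206636319²
eq2: (x − 33.485)² + (y + 32.257)² = 21.0219102904²
eq3: (x + 0.247)² + (y + 28.510)² = 47.8447698118²
eq2−eq1, eq2−eq3 (x²,y² cancel):
  -108.976·x + 42.404·y = -5621.500616
  -67.464·x + 7.494·y = -3196.079451
det = -108.976·7.494 − 42.404·-67.464 = 2044.077312
x = (-5621.500616·7.494 − 42.404·-3196.079451) / 2044.077312 = 45.692512
y = (-108.976·-3196.079451 − -5621.500616·-67.464) / 2044.077312 = -15.142756

x=45.693 y=-15.143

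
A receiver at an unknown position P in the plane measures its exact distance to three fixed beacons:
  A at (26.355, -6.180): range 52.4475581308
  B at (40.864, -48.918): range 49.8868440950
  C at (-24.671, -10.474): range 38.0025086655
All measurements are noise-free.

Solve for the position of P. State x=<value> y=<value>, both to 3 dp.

x=-8.872 y=-45.037

eq1: (x − 26.355)² + (y + 6.180)² = 52.4475581308²
eq2: (x − 40.864)² + (y + 48.918)² = 49.8868440950²
eq3: (x + 24.671)² + (y + 10.474)² = 38.0025086655²
eq1−eq3, eq1−eq2 (x²,y² cancel):
  -102.052·x − 8.588·y = 1292.140181
  29.018·x − 85.476·y = 3592.107935
det = -102.052·-85.476 − -8.588·29.018 = 8972.203336
x = (1292.140181·-85.476 − -8.588·3592.107935) / 8972.203336 = -8.871617
y = (-102.052·3592.107935 − 1292.140181·29.018) / 8972.203336 = -45.036554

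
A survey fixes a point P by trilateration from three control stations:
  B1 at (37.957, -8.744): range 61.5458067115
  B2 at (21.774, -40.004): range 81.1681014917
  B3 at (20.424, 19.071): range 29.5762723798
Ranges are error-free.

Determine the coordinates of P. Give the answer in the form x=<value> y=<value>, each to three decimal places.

x=-2.832 y=37.345

eq1: (x − 37.957)² + (y + 8.744)² = 61.5458067115²
eq2: (x − 21.774)² + (y + 40.004)² = 81.1681014917²
eq3: (x − 20.424)² + (y − 19.071)² = 29.5762723798²
eq3−eq2, eq3−eq1 (x²,y² cancel):
  2.700·x − 118.150·y = -4419.920537
  35.066·x − 55.630·y = -2176.781868
det = 2.700·-55.630 − -118.150·35.066 = 3992.846900
x = (-4419.920537·-55.630 − -118.150·-2176.781868) / 3992.846900 = -2.831713
y = (2.700·-2176.781868 − -4419.920537·35.066) / 3992.846900 = 37.344688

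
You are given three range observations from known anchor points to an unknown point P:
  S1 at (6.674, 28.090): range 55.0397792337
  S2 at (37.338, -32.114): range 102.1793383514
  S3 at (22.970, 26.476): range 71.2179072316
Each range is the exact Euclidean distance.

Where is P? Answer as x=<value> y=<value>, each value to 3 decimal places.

eq1: (x − 6.674)² + (y − 28.090)² = 55.0397792337²
eq2: (x − 37.338)² + (y + 32.114)² = 102.1793383514²
eq3: (x − 22.970)² + (y − 26.476)² = 71.2179072316²
eq3−eq1, eq3−eq2 (x²,y² cancel):
  -32.592·x + 3.228·y = 1647.603912
  28.736·x − 117.180·y = -4171.791111
det = -32.592·-117.180 − 3.228·28.736 = 3726.370752
x = (1647.603912·-117.180 − 3.228·-4171.791111) / 3726.370752 = -48.196945
y = (-32.592·-4171.791111 − 1647.603912·28.736) / 3726.370752 = 23.782247

x=-48.197 y=23.782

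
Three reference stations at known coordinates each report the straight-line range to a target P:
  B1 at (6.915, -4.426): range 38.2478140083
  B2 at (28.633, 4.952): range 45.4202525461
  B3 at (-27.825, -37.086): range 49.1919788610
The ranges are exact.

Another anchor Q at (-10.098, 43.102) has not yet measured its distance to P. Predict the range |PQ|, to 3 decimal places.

eq1: (x − 6.915)² + (y + 4.426)² = 38.2478140083²
eq2: (x − 28.633)² + (y − 4.952)² = 45.4202525461²
eq3: (x + 27.825)² + (y + 37.086)² = 49.1919788610²
eq2−eq3, eq2−eq1 (x²,y² cancel):
  -112.916·x − 84.076·y = 948.379585
  -43.436·x − 18.756·y = -176.860227
det = -112.916·-18.756 − -84.076·-43.436 = -1534.072640
x = (948.379585·-18.756 − -84.076·-176.860227) / -1534.072640 = 21.288111
y = (-112.916·-176.860227 − 948.379585·-43.436) / -1534.072640 = -39.870449
|P − Q| = √((21.288111 − -10.098)² + (-39.870449 − 43.102)²) = 88.710288

88.710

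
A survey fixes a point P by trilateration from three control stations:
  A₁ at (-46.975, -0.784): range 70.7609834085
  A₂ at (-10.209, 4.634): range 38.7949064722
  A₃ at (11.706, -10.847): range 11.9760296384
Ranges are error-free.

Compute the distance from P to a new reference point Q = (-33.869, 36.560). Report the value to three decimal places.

eq1: (x + 46.975)² + (y + 0.784)² = 70.7609834085²
eq2: (x + 10.209)² + (y − 4.634)² = 38.7949064722²
eq3: (x − 11.706)² + (y + 10.847)² = 11.9760296384²
eq3−eq2, eq3−eq1 (x²,y² cancel):
  -43.830·x + 30.962·y = -1490.609690
  -117.362·x + 20.126·y = -2911.114051
det = -43.830·20.126 − 30.962·-117.362 = 2751.639664
x = (-1490.609690·20.126 − 30.962·-2911.114051) / 2751.639664 = 21.853844
y = (-43.830·-2911.114051 − -1490.609690·-117.362) / 2751.639664 = -17.206761
|P − Q| = √((21.853844 − -33.869)² + (-17.206761 − 36.560)²) = 77.433196

77.433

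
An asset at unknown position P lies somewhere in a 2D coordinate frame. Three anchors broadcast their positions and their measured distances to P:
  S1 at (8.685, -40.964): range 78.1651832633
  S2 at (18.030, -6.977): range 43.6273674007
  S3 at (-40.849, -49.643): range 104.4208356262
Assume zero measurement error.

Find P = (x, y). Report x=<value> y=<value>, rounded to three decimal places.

eq1: (x − 8.685)² + (y + 40.964)² = 78.1651832633²
eq2: (x − 18.030)² + (y + 6.977)² = 43.6273674007²
eq3: (x + 40.849)² + (y + 49.643)² = 104.4208356262²
eq3−eq2, eq3−eq1 (x²,y² cancel):
  117.758·x + 85.332·y = 5241.054906
  99.068·x + 17.358·y = 2414.325309
det = 117.758·17.358 − 85.332·99.068 = -6409.627212
x = (5241.054906·17.358 − 85.332·2414.325309) / -6409.627212 = 17.948778
y = (117.758·2414.325309 − 5241.054906·99.068) / -6409.627212 = 36.650292

x=17.949 y=36.650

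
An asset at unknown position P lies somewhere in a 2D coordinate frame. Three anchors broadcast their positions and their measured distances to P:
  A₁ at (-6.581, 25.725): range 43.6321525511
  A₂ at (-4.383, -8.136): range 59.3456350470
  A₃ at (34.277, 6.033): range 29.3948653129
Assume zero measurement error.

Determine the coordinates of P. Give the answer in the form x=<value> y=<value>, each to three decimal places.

eq1: (x + 6.581)² + (y − 25.725)² = 43.6321525511²
eq2: (x + 4.383)² + (y + 8.136)² = 59.3456350470²
eq3: (x − 34.277)² + (y − 6.033)² = 29.3948653129²
eq2−eq3, eq2−eq1 (x²,y² cancel):
  77.320·x + 28.338·y = 3783.750925
  -4.396·x + 67.722·y = 2237.819664
det = 77.320·67.722 − 28.338·-4.396 = 5360.838888
x = (3783.750925·67.722 − 28.338·2237.819664) / 5360.838888 = 35.969715
y = (77.320·2237.819664 − 3783.750925·-4.396) / 5360.838888 = 35.379087

x=35.970 y=35.379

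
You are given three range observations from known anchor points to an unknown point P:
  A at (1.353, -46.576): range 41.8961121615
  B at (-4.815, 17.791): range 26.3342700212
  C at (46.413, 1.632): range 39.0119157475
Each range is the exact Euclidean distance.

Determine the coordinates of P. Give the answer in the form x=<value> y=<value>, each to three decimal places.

x=8.006 y=-5.212

eq1: (x − 1.353)² + (y + 46.576)² = 41.8961121615²
eq2: (x + 4.815)² + (y − 17.791)² = 26.3342700212²
eq3: (x − 46.413)² + (y − 1.632)² = 39.0119157475²
eq3−eq1, eq3−eq2 (x²,y² cancel):
  -90.120·x − 96.416·y = -219.030252
  -102.456·x + 32.318·y = -988.690294
det = -90.120·32.318 − -96.416·-102.456 = -12790.895856
x = (-219.030252·32.318 − -96.416·-988.690294) / -12790.895856 = 8.006021
y = (-90.120·-988.690294 − -219.030252·-102.456) / -12790.895856 = -5.211504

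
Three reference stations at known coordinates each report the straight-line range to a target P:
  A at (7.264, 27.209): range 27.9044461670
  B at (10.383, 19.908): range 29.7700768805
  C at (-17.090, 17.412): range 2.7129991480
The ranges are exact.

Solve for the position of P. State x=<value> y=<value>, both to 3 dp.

eq1: (x − 7.264)² + (y − 27.209)² = 27.9044461670²
eq2: (x − 10.383)² + (y − 19.908)² = 29.7700768805²
eq3: (x + 17.090)² + (y − 17.412)² = 2.7129991480²
eq1−eq2, eq1−eq3 (x²,y² cancel):
  6.238·x − 14.602·y = -396.559586
  -48.708·x − 19.594·y = 573.448219
det = 6.238·-19.594 − -14.602·-48.708 = -833.461588
x = (-396.559586·-19.594 − -14.602·573.448219) / -833.461588 = -19.369434
y = (6.238·573.448219 − -396.559586·-48.708) / -833.461588 = 18.883239

x=-19.369 y=18.883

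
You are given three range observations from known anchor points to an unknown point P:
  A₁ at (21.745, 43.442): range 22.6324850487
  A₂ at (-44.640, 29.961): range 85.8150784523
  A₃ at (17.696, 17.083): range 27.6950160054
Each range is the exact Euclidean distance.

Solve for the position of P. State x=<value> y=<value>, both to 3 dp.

eq1: (x − 21.745)² + (y − 43.442)² = 22.6324850487²
eq2: (x + 44.640)² + (y − 29.961)² = 85.8150784523²
eq3: (x − 17.696)² + (y − 17.083)² = 27.6950160054²
eq3−eq2, eq3−eq1 (x²,y² cancel):
  -124.672·x + 25.756·y = -4311.799962
  8.098·x + 52.718·y = 2009.859616
det = -124.672·52.718 − 25.756·8.098 = -6781.030584
x = (-4311.799962·52.718 − 25.756·2009.859616) / -6781.030584 = 41.155310
y = (-124.672·2009.859616 − -4311.799962·8.098) / -6781.030584 = 31.802874

x=41.155 y=31.803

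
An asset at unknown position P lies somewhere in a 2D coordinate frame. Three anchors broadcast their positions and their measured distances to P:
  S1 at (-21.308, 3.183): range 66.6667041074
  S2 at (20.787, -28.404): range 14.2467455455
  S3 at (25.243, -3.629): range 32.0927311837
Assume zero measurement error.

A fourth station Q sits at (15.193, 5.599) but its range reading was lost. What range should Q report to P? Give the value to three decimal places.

44.228

eq1: (x + 21.308)² + (y − 3.183)² = 66.6667041074²
eq2: (x − 20.787)² + (y + 28.404)² = 14.2467455455²
eq3: (x − 25.243)² + (y + 3.629)² = 32.0927311837²
eq1−eq3, eq1−eq2 (x²,y² cancel):
  93.102·x − 13.624·y = 3600.722379
  84.190·x − 63.174·y = 5016.203910
det = 93.102·-63.174 − -13.624·84.190 = -4734.621188
x = (3600.722379·-63.174 − -13.624·5016.203910) / -4734.621188 = 33.610138
y = (93.102·5016.203910 − 3600.722379·84.190) / -4734.621188 = -34.611808
|P − Q| = √((33.610138 − 15.193)² + (-34.611808 − 5.599)²) = 44.227820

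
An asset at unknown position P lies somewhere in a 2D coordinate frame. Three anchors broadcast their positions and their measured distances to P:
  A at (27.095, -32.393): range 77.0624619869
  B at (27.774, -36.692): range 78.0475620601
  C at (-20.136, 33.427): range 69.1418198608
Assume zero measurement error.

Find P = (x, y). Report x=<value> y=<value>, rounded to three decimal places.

x=-49.892 y=-28.984

eq1: (x − 27.095)² + (y + 32.393)² = 77.0624619869²
eq2: (x − 27.774)² + (y + 36.692)² = 78.0475620601²
eq3: (x + 20.136)² + (y − 33.427)² = 69.1418198608²
eq3−eq2, eq3−eq1 (x²,y² cancel):
  95.820·x − 140.238·y = -715.955575
  94.462·x − 131.640·y = -897.409145
det = 95.820·-131.640 − -140.238·94.462 = 633.417156
x = (-715.955575·-131.640 − -140.238·-897.409145) / 633.417156 = -49.892036
y = (95.820·-897.409145 − -715.955575·94.462) / 633.417156 = -28.984293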